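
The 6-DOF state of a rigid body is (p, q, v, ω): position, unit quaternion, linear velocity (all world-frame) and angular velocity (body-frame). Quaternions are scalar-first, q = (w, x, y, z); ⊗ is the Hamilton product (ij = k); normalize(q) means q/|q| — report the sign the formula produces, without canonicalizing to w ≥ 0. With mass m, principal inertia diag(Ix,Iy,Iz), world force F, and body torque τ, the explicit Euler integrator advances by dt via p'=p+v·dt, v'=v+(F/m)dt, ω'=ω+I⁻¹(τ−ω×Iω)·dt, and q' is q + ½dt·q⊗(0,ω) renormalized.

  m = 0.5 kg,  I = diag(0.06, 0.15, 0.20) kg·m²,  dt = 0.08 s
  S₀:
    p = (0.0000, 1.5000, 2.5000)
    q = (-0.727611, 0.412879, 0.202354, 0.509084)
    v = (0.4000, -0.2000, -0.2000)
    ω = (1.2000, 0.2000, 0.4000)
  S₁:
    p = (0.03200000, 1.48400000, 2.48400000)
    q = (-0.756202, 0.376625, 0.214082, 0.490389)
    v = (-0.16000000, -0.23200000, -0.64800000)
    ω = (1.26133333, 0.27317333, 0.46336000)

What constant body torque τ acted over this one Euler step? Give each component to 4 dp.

τ = (0.0500, 0.0700, 0.1800)

Δω = ω₁−ω₀ = (0.06133333, 0.07317333, 0.06336000)
gyro term ω₀×Iω₀ = (0.0040, -0.0672, 0.0216)
τ = I·(Δω/dt) + ω₀×(Iω₀) = (0.0500, 0.0700, 0.1800)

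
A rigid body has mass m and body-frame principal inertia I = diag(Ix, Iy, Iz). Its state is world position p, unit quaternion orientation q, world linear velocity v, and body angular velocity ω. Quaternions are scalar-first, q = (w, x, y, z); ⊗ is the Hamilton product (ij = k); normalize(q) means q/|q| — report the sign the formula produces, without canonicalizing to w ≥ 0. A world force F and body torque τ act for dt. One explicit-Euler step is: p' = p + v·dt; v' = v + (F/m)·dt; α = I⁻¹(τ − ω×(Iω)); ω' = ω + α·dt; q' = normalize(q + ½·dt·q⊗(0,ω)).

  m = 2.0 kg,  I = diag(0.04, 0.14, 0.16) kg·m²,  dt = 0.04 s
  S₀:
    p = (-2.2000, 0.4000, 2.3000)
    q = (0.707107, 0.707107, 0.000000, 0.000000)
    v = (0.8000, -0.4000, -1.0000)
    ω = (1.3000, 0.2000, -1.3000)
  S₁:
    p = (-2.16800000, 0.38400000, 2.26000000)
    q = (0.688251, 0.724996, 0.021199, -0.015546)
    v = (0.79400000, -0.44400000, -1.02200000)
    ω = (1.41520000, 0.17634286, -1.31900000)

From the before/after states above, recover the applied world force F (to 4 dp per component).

v₁ − v₀ = (-0.00600000, -0.04400000, -0.02200000)
applied force F = (-0.3000, -2.2000, -1.1000)

F = (-0.3000, -2.2000, -1.1000)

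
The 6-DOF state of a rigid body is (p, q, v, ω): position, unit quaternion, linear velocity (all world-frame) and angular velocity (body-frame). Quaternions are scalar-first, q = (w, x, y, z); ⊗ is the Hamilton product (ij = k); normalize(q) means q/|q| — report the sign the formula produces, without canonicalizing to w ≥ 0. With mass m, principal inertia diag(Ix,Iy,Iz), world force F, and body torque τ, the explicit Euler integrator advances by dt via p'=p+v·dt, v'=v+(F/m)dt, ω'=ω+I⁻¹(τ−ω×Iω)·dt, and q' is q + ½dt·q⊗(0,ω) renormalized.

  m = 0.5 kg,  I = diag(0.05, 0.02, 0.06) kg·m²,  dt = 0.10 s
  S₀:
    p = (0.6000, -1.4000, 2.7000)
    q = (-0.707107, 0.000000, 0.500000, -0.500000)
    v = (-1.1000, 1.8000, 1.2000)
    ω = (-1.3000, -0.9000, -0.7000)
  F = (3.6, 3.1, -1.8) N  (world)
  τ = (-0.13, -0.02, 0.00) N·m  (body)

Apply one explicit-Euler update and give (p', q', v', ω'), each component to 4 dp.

p' = (0.4900, -1.2200, 2.8200)
q' = (-0.6995, 0.0059, 0.5622, -0.4411)
v' = (-0.3800, 2.4200, 0.8400)
ω' = (-1.6104, -0.9545, -0.6415)

a = F/m = (7.2000, 6.2000, -3.6000)
p' = p + v·dt = (0.4900, -1.2200, 2.8200)
new velocity v' = (-0.3800, 2.4200, 0.8400)
gyro term ω×Iω = (0.0252, -0.0091, -0.0351)
α = I⁻¹(τ − ω×Iω) = (-3.1040, -0.5450, 0.5850)
ω + α·dt = (-1.6104, -0.9545, -0.6415)
2q̇ = q⊗(0,ω) = (0.1000000, 0.1192391, 1.2863963, 1.1449749)
q + ½dt·q⊗(0,ω), renormalized = (-0.6995, 0.0059, 0.5622, -0.4411)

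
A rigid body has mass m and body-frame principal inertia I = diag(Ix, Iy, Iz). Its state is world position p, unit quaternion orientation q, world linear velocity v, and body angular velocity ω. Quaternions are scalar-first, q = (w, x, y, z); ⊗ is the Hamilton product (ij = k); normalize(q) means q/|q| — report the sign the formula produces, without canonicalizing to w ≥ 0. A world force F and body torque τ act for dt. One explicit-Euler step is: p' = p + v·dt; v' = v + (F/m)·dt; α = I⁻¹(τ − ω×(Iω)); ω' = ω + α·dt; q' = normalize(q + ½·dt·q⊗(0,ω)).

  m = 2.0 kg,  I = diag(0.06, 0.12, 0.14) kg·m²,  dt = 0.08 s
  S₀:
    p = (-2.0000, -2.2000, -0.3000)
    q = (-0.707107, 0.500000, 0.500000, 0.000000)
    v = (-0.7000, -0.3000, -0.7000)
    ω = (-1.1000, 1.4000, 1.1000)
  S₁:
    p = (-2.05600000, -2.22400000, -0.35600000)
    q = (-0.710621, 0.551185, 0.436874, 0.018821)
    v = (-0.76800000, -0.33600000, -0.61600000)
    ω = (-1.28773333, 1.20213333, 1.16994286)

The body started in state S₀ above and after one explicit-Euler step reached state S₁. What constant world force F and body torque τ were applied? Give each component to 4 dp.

Δω = ω₁−ω₀ = (-0.18773333, -0.19786667, 0.06994286)
τ = I·(Δω/dt) + ω₀×(Iω₀) = (-0.1100, -0.2000, 0.0300)
v₁ − v₀ = (-0.06800000, -0.03600000, 0.08400000)
F = m·Δv/dt = (-1.7000, -0.9000, 2.1000)

F = (-1.7000, -0.9000, 2.1000)
τ = (-0.1100, -0.2000, 0.0300)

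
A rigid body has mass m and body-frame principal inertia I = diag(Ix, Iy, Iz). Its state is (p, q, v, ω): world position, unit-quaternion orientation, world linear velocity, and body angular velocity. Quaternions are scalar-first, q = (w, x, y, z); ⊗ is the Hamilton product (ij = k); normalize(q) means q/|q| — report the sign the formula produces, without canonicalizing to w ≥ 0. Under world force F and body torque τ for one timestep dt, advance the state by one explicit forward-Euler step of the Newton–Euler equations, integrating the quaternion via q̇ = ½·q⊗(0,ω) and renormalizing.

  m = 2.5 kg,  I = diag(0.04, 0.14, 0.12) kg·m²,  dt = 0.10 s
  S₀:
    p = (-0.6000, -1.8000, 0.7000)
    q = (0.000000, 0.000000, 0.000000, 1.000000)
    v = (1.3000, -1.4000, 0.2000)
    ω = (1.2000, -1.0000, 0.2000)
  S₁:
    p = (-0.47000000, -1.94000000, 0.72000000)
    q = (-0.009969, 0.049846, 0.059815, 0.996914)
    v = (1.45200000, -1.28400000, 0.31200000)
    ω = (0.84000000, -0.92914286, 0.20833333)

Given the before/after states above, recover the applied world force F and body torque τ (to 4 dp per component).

Δω = ω₁−ω₀ = (-0.36000000, 0.07085714, 0.00833333)
applied torque τ = (-0.1400, 0.0800, -0.1100)
velocity change Δv = (0.15200000, 0.11600000, 0.11200000)
applied force F = (3.8000, 2.9000, 2.8000)

F = (3.8000, 2.9000, 2.8000)
τ = (-0.1400, 0.0800, -0.1100)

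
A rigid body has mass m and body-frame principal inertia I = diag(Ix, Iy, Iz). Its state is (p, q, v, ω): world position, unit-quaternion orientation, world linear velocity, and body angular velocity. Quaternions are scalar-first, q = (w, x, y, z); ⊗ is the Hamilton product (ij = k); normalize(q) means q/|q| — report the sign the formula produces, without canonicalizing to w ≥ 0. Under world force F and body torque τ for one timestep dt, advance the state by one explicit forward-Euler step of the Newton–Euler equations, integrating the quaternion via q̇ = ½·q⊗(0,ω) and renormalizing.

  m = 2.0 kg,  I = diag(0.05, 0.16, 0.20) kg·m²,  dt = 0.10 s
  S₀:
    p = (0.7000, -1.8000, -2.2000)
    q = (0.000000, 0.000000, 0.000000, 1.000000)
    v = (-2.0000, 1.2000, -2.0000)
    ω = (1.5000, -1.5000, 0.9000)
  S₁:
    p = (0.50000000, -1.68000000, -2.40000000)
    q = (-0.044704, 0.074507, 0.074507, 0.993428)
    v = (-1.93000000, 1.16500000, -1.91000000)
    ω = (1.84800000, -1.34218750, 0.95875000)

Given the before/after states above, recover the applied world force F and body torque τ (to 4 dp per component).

F = (1.4000, -0.7000, 1.8000)
τ = (0.1200, 0.0500, -0.1300)

v₁ − v₀ = (0.07000000, -0.03500000, 0.09000000)
F = m·Δv/dt = (1.4000, -0.7000, 1.8000)
Δω = ω₁−ω₀ = (0.34800000, 0.15781250, 0.05875000)
ω₀×(Iω₀) = (-0.0540, -0.2025, -0.2475)
applied torque τ = (0.1200, 0.0500, -0.1300)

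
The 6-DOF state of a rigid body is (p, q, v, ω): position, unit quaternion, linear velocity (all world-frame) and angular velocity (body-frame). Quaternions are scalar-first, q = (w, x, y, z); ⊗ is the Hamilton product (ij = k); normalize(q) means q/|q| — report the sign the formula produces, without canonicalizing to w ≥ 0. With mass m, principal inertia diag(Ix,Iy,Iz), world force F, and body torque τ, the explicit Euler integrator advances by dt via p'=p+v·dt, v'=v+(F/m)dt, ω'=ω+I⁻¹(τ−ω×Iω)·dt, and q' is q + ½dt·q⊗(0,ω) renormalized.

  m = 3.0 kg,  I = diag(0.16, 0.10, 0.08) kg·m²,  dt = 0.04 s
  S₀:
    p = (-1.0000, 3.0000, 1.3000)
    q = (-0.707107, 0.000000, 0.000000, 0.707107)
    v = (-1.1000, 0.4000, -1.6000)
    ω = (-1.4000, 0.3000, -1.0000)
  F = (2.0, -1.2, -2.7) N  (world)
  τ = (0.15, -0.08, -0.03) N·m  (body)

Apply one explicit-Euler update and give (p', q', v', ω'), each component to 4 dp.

p' = (-1.0440, 3.0160, 1.2360)
q' = (-0.6925, 0.0155, -0.0240, 0.7208)
v' = (-1.0733, 0.3840, -1.6360)
ω' = (-1.3640, 0.2232, -1.0276)

ω×(Iω) gyroscopic = (0.0060, 0.1120, 0.0252)
α = I⁻¹(τ − ω×Iω) = (0.9000, -1.9200, -0.6900)
ω' = ω + α·dt = (-1.3640, 0.2232, -1.0276)
q⊗(0,ω) = (0.7071070, 0.7778177, -1.2020819, 0.7071070)
updated quaternion q' = (-0.6925, 0.0155, -0.0240, 0.7208)
linear accel F/m = (0.6667, -0.4000, -0.9000)
p' = p + v·dt = (-1.0440, 3.0160, 1.2360)
v' = v + a·dt = (-1.0733, 0.3840, -1.6360)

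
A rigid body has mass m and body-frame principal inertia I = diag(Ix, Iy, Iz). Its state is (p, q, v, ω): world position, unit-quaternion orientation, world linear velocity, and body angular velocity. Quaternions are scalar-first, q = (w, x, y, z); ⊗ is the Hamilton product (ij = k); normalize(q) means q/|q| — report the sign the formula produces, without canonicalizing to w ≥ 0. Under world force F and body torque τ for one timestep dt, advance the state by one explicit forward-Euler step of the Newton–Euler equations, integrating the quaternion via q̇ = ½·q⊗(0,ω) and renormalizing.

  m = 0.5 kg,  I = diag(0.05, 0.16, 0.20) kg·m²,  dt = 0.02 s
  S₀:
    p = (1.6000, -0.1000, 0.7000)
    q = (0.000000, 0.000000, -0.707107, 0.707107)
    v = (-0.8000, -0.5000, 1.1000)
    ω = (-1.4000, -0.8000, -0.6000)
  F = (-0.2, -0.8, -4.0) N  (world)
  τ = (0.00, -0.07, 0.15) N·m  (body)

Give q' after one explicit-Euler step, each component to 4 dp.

q' = (-0.0014, 0.0099, -0.7169, 0.6971)

q⊗(0,ω) = (-0.1414214, 0.9899498, -0.9899498, -0.9899498)
q + ½dt·q⊗(0,ω), renormalized = (-0.0014, 0.0099, -0.7169, 0.6971)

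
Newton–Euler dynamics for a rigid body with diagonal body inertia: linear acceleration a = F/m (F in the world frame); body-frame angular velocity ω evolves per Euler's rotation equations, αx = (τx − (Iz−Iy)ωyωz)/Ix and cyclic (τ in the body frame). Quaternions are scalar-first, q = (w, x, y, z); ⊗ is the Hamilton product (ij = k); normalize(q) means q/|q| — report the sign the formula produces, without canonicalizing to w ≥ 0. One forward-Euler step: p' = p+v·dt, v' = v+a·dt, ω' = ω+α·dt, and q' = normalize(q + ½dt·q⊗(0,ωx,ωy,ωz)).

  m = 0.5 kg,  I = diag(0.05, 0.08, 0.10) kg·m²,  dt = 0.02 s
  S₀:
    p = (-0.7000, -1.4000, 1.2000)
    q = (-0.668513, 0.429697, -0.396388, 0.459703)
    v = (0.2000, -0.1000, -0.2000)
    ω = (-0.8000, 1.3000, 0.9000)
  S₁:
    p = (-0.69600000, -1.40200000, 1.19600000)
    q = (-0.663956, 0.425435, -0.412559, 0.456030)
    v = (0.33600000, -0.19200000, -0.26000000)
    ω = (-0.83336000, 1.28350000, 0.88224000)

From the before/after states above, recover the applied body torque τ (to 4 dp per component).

Δω = ω₁−ω₀ = (-0.03336000, -0.01650000, -0.01776000)
ω₀×(Iω₀) = (0.0234, 0.0360, -0.0312)
applied torque τ = (-0.0600, -0.0300, -0.1200)

τ = (-0.0600, -0.0300, -0.1200)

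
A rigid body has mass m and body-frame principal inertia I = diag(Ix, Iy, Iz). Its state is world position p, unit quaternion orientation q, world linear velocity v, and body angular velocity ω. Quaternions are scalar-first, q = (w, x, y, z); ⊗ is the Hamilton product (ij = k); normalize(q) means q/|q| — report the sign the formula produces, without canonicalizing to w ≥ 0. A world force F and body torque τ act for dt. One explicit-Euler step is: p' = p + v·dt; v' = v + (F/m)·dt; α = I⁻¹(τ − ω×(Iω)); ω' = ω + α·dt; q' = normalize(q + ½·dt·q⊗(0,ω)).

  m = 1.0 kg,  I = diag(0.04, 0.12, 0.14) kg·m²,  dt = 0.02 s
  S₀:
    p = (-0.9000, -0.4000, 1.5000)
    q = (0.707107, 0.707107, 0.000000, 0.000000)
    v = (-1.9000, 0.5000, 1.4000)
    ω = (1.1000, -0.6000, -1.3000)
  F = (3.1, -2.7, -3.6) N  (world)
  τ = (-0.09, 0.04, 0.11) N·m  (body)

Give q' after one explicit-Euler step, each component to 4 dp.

Hamilton product q⊗(0,ω) = (-0.7778177, 0.7778177, 0.4949749, -1.3435033)
q + ½dt·q⊗(0,ω), renormalized = (0.6992, 0.7148, 0.0049, -0.0134)

q' = (0.6992, 0.7148, 0.0049, -0.0134)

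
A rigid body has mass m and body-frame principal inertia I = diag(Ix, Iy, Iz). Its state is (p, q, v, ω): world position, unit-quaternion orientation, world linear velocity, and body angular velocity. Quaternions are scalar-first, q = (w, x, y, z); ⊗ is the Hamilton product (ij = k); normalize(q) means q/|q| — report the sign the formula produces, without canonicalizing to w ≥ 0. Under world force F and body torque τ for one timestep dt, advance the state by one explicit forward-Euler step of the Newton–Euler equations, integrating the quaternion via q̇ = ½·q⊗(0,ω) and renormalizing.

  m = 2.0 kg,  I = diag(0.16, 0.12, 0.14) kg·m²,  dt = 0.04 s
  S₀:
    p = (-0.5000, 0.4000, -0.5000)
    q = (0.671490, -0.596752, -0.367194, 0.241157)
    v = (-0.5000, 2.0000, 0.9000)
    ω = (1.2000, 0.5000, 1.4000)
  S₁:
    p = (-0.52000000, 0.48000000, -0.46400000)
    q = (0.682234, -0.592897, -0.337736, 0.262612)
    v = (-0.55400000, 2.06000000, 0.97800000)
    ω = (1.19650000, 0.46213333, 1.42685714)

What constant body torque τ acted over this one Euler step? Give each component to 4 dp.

τ = (0.0000, -0.0800, 0.0700)

rate change Δω = (-0.00350000, -0.03786667, 0.02685714)
precession coupling = (0.0140, 0.0336, -0.0240)
I·α + gyro = (0.0000, -0.0800, 0.0700)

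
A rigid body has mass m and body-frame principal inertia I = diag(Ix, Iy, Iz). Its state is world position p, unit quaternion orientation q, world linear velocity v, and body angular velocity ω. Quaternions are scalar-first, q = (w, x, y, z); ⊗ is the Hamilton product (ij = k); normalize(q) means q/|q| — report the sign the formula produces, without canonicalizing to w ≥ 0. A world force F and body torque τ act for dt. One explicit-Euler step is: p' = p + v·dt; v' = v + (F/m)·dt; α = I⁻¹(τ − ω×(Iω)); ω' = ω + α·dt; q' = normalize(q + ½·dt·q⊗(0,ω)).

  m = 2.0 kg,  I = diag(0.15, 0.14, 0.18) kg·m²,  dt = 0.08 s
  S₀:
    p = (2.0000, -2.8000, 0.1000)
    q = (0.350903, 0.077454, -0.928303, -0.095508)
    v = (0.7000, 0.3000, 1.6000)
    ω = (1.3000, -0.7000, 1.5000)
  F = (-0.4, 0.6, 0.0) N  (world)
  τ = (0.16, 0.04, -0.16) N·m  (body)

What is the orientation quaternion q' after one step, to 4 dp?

2q̇ = q⊗(0,ω) = (-0.6072403, -1.0031362, -0.4859735, 1.6789306)
updated quaternion q' = (0.3255, 0.0372, -0.9444, -0.0283)

q' = (0.3255, 0.0372, -0.9444, -0.0283)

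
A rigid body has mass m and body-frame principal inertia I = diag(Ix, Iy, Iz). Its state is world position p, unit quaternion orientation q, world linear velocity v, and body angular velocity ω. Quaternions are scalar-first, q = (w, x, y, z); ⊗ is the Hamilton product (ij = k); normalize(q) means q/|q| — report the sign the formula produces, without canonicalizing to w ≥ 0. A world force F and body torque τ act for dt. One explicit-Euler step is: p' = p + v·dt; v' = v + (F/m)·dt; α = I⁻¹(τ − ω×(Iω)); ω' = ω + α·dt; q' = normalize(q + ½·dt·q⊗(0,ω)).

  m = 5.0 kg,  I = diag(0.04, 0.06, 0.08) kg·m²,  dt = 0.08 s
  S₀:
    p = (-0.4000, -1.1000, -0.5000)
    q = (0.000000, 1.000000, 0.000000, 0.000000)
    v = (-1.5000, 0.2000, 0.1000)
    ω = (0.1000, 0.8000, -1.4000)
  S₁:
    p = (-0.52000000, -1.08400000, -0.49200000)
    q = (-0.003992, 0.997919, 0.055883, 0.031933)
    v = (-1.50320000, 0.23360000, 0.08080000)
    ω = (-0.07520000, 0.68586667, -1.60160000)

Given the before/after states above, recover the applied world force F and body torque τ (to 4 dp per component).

F = (-0.2000, 2.1000, -1.2000)
τ = (-0.1100, -0.0800, -0.2000)

rate change Δω = (-0.17520000, -0.11413333, -0.20160000)
τ = I·(Δω/dt) + ω₀×(Iω₀) = (-0.1100, -0.0800, -0.2000)
Δv = v₁−v₀ = (-0.00320000, 0.03360000, -0.01920000)
applied force F = (-0.2000, 2.1000, -1.2000)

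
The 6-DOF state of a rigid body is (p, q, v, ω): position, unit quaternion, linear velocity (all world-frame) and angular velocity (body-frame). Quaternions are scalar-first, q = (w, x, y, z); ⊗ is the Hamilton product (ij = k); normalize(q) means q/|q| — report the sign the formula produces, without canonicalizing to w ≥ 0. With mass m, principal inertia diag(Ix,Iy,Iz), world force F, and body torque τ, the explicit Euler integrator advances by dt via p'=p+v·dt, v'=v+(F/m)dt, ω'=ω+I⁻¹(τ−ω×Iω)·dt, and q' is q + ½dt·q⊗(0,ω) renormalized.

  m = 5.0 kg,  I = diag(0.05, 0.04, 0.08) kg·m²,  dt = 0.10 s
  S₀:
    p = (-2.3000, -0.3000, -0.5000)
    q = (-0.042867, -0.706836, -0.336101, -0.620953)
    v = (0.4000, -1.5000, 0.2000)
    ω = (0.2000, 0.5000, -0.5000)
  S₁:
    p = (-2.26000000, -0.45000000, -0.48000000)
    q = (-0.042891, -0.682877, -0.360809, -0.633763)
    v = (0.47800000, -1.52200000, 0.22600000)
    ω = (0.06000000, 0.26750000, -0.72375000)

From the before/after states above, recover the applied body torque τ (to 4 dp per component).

τ = (-0.0800, -0.0900, -0.1800)

Δω = ω₁−ω₀ = (-0.14000000, -0.23250000, -0.22375000)
I·α + gyro = (-0.0800, -0.0900, -0.1800)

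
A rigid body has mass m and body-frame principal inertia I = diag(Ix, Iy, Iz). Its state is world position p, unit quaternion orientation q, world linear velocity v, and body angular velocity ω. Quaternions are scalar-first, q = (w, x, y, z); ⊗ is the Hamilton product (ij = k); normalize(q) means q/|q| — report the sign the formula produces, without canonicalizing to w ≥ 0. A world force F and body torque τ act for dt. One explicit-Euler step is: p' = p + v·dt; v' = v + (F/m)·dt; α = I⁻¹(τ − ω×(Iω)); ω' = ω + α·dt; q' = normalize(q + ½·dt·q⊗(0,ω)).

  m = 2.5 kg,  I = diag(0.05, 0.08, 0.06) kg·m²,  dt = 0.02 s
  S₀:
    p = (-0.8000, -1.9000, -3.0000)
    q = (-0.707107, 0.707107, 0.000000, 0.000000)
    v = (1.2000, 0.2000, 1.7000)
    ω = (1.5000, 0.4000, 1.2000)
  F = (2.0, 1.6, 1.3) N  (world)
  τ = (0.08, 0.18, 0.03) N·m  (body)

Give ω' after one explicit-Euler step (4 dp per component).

ω' = (1.5358, 0.4495, 1.2040)

ω×(Iω) gyroscopic = (-0.0096, -0.0180, 0.0180)
(τ − ω×Iω)/I = (1.7920, 2.4750, 0.2000)
ω + α·dt = (1.5358, 0.4495, 1.2040)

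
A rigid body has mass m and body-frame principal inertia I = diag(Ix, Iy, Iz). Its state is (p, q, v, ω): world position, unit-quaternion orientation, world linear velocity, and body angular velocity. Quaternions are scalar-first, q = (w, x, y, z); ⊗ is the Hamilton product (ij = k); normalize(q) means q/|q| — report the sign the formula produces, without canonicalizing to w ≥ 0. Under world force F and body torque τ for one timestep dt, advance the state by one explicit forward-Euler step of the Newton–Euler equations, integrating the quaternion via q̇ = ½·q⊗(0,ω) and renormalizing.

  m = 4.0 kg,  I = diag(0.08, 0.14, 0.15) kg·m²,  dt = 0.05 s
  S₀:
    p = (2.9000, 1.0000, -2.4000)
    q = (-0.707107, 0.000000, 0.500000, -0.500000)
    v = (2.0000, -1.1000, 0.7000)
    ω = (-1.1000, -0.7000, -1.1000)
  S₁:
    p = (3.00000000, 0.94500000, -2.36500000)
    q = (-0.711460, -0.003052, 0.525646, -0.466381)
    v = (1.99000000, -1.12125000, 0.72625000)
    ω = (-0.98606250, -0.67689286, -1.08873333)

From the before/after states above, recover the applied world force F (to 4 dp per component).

velocity change Δv = (-0.01000000, -0.02125000, 0.02625000)
F = m·Δv/dt = (-0.8000, -1.7000, 2.1000)

F = (-0.8000, -1.7000, 2.1000)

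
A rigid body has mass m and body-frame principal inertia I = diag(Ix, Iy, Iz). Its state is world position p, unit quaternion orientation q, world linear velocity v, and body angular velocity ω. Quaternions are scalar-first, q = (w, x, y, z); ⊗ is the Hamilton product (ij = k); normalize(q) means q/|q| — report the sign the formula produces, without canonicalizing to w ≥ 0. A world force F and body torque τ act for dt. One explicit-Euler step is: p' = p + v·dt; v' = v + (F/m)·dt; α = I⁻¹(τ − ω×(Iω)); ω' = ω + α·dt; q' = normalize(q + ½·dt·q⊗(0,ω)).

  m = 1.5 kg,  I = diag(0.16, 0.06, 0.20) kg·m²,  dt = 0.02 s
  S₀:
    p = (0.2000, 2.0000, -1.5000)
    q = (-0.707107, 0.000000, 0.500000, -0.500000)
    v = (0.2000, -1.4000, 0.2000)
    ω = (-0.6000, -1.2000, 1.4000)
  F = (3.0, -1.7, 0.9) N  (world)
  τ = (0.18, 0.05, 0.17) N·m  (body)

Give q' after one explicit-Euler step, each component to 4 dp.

q' = (-0.6940, 0.0052, 0.5114, -0.5068)

2q̇ = q⊗(0,ω) = (1.3000000, 0.5242642, 1.1485284, -0.6899498)
updated quaternion q' = (-0.6940, 0.0052, 0.5114, -0.5068)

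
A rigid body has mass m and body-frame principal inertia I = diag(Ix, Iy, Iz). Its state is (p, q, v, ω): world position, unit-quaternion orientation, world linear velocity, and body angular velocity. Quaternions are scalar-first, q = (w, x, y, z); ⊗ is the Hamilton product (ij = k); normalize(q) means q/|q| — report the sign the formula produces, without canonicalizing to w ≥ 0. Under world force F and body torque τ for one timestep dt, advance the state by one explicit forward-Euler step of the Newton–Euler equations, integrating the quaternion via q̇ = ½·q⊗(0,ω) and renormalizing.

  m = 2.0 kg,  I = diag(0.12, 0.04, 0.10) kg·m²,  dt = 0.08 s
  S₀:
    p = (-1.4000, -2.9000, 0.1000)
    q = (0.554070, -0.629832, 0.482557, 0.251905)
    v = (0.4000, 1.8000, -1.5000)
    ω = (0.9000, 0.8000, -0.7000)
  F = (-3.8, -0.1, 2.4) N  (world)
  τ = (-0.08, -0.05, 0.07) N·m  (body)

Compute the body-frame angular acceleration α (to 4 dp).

gyro term ω×Iω = (-0.0336, -0.0126, -0.0576)
angular accel α = (-0.3867, -0.9350, 1.2760)

α = (-0.3867, -0.9350, 1.2760)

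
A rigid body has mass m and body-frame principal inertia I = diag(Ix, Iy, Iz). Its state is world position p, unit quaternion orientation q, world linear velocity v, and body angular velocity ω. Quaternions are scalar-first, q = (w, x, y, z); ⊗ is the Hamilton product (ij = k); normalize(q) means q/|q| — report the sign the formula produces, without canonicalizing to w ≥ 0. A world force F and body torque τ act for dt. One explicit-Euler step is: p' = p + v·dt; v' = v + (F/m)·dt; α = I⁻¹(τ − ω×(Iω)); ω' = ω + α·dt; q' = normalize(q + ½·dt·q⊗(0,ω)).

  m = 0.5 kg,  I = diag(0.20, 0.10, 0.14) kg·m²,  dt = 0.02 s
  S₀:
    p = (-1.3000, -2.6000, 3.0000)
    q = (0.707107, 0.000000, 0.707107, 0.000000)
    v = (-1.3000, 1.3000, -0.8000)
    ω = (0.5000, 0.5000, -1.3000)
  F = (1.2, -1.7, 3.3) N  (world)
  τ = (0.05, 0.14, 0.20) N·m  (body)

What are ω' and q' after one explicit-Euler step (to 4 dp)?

ω' = (0.5076, 0.5358, -1.2679)
q' = (0.7035, -0.0057, 0.7106, -0.0127)

ω×(Iω) gyroscopic = (-0.0260, -0.0390, -0.0250)
α = I⁻¹(τ − ω×Iω) = (0.3800, 1.7900, 1.6071)
new body rate ω' = (0.5076, 0.5358, -1.2679)
Hamilton product q⊗(0,ω) = (-0.3535535, -0.5656856, 0.3535535, -1.2727926)
updated quaternion q' = (0.7035, -0.0057, 0.7106, -0.0127)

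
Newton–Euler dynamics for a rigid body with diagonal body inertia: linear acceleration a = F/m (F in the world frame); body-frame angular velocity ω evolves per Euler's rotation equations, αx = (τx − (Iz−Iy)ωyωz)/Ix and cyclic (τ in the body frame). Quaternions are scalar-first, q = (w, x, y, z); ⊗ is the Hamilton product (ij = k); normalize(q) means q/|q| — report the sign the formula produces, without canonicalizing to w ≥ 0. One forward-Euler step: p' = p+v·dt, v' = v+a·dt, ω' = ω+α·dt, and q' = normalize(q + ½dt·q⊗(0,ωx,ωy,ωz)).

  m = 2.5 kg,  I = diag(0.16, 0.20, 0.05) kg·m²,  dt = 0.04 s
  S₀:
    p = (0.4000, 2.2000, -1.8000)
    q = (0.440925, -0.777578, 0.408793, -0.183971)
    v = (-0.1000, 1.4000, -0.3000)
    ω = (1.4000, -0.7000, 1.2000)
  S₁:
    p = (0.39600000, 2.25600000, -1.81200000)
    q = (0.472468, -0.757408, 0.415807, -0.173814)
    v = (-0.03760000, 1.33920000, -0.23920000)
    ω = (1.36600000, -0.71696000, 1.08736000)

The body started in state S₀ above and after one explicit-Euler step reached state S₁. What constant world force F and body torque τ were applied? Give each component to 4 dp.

velocity change Δv = (0.06240000, -0.06080000, 0.06080000)
m·(v₁−v₀)/dt = (3.9000, -3.8000, 3.8000)
ω₁ − ω₀ = (-0.03400000, -0.01696000, -0.11264000)
τ = I·(Δω/dt) + ω₀×(Iω₀) = (-0.0100, 0.1000, -0.1800)

F = (3.9000, -3.8000, 3.8000)
τ = (-0.0100, 0.1000, -0.1800)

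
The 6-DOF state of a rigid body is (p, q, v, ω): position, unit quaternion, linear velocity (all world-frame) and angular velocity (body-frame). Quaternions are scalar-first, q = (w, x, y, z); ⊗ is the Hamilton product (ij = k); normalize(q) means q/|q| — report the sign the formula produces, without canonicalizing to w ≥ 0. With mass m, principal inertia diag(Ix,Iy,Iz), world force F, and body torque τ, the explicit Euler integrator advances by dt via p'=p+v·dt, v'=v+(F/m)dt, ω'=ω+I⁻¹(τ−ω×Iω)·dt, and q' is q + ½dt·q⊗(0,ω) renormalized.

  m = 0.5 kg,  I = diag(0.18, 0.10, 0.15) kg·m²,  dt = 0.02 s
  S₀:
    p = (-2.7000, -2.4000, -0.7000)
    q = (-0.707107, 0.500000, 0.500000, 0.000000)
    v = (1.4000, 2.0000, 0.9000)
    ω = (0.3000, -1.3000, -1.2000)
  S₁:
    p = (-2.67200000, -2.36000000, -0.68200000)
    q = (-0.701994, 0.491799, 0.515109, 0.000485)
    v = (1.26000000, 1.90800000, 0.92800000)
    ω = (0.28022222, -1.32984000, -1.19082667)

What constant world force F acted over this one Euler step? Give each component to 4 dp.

v₁ − v₀ = (-0.14000000, -0.09200000, 0.02800000)
m·(v₁−v₀)/dt = (-3.5000, -2.3000, 0.7000)

F = (-3.5000, -2.3000, 0.7000)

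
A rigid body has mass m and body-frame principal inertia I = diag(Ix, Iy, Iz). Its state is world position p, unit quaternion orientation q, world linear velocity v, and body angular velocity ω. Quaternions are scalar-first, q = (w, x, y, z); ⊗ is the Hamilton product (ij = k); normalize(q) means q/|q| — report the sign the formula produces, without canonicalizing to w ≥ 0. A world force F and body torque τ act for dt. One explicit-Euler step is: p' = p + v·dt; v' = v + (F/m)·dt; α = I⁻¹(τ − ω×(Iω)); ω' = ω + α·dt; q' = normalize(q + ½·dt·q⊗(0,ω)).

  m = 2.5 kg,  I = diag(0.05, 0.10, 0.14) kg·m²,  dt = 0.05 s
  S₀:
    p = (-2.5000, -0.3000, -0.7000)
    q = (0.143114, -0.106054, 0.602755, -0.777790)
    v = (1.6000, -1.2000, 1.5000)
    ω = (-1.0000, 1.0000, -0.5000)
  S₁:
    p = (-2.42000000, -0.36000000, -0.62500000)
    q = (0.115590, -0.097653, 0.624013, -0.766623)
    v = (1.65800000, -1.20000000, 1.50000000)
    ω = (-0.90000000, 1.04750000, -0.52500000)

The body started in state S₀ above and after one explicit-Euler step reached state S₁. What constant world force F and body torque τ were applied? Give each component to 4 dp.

F = (2.9000, 0.0000, 0.0000)
τ = (0.0800, 0.0500, -0.1200)

ω₁ − ω₀ = (0.10000000, 0.04750000, -0.02500000)
I·α + gyro = (0.0800, 0.0500, -0.1200)
Δv = v₁−v₀ = (0.05800000, 0.00000000, 0.00000000)
applied force F = (2.9000, 0.0000, 0.0000)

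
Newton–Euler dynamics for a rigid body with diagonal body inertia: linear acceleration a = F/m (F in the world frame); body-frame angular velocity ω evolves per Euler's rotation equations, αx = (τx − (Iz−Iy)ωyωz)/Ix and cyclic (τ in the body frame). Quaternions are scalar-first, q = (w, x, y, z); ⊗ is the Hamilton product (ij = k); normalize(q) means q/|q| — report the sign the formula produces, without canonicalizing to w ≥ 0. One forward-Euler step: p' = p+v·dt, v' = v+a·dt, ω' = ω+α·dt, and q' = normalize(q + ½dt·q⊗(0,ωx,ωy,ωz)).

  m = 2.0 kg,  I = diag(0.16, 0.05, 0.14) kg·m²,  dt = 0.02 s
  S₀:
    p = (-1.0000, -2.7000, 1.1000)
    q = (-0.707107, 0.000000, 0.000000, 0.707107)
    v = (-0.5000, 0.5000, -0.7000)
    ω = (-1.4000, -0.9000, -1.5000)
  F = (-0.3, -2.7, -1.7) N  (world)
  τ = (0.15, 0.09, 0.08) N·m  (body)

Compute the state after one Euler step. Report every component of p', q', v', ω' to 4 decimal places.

a = (-0.1500, -1.3500, -0.8500)
new position p' = (-1.0100, -2.6900, 1.0860)
v' = v + a·dt = (-0.5030, 0.4730, -0.7170)
precession coupling ω×(Iω) = (0.1215, 0.0420, -0.1386)
α = I⁻¹(τ − ω×Iω) = (0.1781, 0.9600, 1.5614)
ω' = ω + α·dt = (-1.3964, -0.8808, -1.4688)
Hamilton product q⊗(0,ω) = (1.0606605, 1.6263461, -0.3535535, 1.0606605)
updated quaternion q' = (-0.6963, 0.0163, -0.0035, 0.7175)

p' = (-1.0100, -2.6900, 1.0860)
q' = (-0.6963, 0.0163, -0.0035, 0.7175)
v' = (-0.5030, 0.4730, -0.7170)
ω' = (-1.3964, -0.8808, -1.4688)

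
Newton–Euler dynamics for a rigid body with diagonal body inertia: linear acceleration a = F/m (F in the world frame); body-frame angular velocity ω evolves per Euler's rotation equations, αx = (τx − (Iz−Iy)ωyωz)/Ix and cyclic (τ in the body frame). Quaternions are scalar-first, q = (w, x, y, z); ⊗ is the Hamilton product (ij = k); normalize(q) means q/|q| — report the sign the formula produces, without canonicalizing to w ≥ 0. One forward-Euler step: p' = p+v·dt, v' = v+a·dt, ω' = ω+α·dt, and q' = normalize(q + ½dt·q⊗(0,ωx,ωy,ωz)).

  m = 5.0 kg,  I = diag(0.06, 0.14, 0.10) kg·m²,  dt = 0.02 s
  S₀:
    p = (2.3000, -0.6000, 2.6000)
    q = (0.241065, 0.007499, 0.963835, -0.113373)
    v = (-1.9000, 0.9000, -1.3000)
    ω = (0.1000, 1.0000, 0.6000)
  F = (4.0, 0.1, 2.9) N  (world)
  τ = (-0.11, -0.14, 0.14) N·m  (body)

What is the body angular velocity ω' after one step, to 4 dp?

gyro term ω×Iω = (-0.0240, -0.0024, 0.0080)
α = I⁻¹(τ − ω×Iω) = (-1.4333, -0.9829, 1.3200)
ω + α·dt = (0.0713, 0.9803, 0.6264)

ω' = (0.0713, 0.9803, 0.6264)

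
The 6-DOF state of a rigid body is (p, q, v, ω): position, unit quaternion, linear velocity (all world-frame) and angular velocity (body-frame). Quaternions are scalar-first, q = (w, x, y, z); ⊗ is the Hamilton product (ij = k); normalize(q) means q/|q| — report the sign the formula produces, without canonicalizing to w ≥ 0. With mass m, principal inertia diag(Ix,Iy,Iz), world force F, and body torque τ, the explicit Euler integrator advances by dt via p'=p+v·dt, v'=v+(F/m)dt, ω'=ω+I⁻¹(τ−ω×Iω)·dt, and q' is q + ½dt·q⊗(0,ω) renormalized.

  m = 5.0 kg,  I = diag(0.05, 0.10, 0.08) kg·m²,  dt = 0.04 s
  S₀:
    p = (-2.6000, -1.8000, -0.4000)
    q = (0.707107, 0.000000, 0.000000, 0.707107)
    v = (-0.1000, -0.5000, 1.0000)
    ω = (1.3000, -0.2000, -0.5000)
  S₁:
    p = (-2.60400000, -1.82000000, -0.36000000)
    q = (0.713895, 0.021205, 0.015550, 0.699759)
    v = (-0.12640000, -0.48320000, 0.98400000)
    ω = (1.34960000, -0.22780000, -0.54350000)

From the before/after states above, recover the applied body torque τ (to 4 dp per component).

rate change Δω = (0.04960000, -0.02780000, -0.04350000)
gyro term ω₀×Iω₀ = (-0.0020, 0.0195, -0.0130)
applied torque τ = (0.0600, -0.0500, -0.1000)

τ = (0.0600, -0.0500, -0.1000)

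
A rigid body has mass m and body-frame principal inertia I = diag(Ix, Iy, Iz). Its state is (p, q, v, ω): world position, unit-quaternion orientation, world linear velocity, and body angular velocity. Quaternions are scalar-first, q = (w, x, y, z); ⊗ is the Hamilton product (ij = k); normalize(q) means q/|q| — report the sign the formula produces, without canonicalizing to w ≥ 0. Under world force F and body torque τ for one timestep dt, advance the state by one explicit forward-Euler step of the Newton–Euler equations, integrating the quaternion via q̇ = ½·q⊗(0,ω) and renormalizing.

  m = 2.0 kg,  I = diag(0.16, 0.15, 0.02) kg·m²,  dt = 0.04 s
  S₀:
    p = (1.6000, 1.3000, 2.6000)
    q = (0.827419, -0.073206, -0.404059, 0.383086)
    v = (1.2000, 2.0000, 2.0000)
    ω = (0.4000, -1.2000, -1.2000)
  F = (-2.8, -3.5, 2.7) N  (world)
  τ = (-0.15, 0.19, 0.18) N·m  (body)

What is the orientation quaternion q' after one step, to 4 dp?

Hamilton product q⊗(0,ω) = (0.0041148, 1.2755416, -0.9275156, -0.7434320)
q' = normalize(q + ½dt·q⊗(0,ω)) = (0.8270, -0.0477, -0.4224, 0.3680)

q' = (0.8270, -0.0477, -0.4224, 0.3680)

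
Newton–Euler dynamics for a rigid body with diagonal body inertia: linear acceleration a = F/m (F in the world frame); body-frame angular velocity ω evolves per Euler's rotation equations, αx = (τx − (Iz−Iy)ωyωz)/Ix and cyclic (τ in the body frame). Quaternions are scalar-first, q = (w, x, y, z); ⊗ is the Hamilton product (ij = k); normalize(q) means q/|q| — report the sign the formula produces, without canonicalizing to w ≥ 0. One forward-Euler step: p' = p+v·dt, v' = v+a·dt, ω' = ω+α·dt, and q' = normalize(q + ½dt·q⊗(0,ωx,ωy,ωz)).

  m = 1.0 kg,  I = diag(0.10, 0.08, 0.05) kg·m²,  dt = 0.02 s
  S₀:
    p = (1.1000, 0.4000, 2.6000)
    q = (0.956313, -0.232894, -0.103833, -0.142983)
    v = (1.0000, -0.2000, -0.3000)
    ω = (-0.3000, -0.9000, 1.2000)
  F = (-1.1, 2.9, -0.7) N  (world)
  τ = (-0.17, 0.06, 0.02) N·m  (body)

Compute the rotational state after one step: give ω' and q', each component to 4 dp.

ω' = (-0.3405, -0.8805, 1.2102)
q' = (0.9563, -0.2383, -0.1092, -0.1297)

precession coupling ω×(Iω) = (0.0324, -0.0180, -0.0054)
α = I⁻¹(τ − ω×Iω) = (-2.0240, 0.9750, 0.5080)
ω' = ω + α·dt = (-0.3405, -0.8805, 1.2102)
2q̇ = q⊗(0,ω) = (0.0082617, -0.5401782, -0.5383140, 1.3260303)
updated quaternion q' = (0.9563, -0.2383, -0.1092, -0.1297)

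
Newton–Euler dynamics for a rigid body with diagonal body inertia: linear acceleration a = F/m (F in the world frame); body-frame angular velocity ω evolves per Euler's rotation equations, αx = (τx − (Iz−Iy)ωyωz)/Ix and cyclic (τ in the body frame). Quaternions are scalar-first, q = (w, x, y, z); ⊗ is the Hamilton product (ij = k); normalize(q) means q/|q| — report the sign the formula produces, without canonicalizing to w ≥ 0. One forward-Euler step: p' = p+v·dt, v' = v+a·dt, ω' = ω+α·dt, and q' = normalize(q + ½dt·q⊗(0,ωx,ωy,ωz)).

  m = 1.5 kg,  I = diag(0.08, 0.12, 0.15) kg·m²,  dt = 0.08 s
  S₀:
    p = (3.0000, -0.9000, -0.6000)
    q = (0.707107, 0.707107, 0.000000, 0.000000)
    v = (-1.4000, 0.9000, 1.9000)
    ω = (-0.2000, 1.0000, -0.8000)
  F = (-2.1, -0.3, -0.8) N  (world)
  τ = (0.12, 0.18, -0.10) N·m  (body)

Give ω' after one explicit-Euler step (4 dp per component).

ω' = (-0.0560, 1.1275, -0.8491)

angular accel α = (1.8000, 1.5933, -0.6133)
ω' = ω + α·dt = (-0.0560, 1.1275, -0.8491)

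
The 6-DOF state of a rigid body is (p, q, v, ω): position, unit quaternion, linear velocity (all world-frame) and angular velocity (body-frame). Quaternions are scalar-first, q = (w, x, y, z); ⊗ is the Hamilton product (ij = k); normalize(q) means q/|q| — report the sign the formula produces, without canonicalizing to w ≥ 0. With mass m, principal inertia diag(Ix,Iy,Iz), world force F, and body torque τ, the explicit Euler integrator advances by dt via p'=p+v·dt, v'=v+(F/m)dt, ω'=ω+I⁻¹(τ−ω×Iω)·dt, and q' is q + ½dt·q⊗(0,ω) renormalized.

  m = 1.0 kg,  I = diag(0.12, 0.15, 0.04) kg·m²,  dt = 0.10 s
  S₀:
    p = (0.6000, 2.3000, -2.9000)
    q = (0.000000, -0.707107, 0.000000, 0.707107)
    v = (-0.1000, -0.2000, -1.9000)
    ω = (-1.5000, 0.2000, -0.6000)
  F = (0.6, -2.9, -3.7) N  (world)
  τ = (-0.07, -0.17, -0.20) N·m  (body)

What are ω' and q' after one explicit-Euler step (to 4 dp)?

ω' = (-1.5693, 0.0387, -1.0775)
q' = (-0.0317, -0.7118, -0.0740, 0.6977)

ω×(Iω) gyroscopic = (0.0132, 0.0720, -0.0090)
angular accel α = (-0.6933, -1.6133, -4.7750)
new body rate ω' = (-1.5693, 0.0387, -1.0775)
q⊗(0,ω) = (-0.6363963, -0.1414214, -1.4849247, -0.1414214)
q' = normalize(q + ½dt·q⊗(0,ω)) = (-0.0317, -0.7118, -0.0740, 0.6977)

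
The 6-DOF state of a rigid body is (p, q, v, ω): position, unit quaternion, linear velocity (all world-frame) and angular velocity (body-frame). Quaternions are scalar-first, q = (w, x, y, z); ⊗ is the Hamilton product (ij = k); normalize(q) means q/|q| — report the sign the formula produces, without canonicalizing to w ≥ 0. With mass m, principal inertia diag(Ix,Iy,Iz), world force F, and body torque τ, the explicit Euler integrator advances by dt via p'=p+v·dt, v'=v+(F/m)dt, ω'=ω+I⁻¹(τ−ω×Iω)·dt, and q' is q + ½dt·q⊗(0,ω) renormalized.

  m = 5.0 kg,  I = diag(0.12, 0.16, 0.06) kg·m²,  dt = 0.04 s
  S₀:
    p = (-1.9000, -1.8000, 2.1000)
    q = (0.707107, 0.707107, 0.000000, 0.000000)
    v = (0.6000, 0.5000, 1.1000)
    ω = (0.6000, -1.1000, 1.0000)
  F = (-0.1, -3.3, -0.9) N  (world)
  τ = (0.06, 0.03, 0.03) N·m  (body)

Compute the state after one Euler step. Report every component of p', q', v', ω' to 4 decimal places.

p' = (-1.8760, -1.7800, 2.1440)
q' = (0.6983, 0.7152, -0.0297, -0.0014)
v' = (0.5992, 0.4736, 1.0928)
ω' = (0.5833, -1.1015, 1.0376)

ω×(Iω) gyroscopic = (0.1100, 0.0360, -0.0264)
angular accel α = (-0.4167, -0.0375, 0.9400)
new body rate ω' = (0.5833, -1.1015, 1.0376)
2q̇ = q⊗(0,ω) = (-0.4242642, 0.4242642, -1.4849247, -0.0707107)
q' = normalize(q + ½dt·q⊗(0,ω)) = (0.6983, 0.7152, -0.0297, -0.0014)
linear accel F/m = (-0.0200, -0.6600, -0.1800)
p' = p + v·dt = (-1.8760, -1.7800, 2.1440)
v + (F/m)dt = (0.5992, 0.4736, 1.0928)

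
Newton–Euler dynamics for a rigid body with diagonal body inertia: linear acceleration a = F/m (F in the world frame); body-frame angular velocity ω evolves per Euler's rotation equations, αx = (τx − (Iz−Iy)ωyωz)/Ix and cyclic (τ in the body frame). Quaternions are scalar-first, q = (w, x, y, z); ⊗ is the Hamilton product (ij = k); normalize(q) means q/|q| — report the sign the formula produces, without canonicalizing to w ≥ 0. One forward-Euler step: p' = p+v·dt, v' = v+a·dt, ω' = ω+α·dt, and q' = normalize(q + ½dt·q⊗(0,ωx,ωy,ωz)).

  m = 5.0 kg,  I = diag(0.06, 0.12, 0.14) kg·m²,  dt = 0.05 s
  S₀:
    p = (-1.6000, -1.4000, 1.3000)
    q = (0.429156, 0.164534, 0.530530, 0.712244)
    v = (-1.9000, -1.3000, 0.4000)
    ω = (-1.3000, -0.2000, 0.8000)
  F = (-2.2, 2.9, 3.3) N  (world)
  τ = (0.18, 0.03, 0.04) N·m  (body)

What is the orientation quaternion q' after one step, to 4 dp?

q' = (0.4226, 0.1646, 0.5016, 0.7367)

Hamilton product q⊗(0,ω) = (-0.2497950, 0.0089700, -1.1433756, 1.0001070)
q + ½dt·q⊗(0,ω), renormalized = (0.4226, 0.1646, 0.5016, 0.7367)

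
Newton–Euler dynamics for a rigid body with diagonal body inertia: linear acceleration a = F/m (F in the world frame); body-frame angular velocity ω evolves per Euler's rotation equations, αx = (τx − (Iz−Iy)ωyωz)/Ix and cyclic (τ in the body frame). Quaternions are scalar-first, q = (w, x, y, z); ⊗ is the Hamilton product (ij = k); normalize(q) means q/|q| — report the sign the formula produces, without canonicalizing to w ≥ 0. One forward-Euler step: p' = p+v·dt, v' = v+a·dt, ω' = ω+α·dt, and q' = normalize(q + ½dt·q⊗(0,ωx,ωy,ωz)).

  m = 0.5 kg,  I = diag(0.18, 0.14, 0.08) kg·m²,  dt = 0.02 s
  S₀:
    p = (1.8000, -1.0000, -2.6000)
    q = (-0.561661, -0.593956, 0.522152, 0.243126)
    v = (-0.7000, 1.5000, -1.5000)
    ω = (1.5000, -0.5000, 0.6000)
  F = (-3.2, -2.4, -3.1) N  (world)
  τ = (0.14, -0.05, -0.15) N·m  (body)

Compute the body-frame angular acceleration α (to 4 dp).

gyro term ω×Iω = (0.0180, 0.0900, 0.0300)
angular accel α = (0.6778, -1.0000, -2.2500)

α = (0.6778, -1.0000, -2.2500)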